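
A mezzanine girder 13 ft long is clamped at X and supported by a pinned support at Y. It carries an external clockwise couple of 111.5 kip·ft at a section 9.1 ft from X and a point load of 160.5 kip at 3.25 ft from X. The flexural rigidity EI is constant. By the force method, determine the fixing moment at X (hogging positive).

Take the reaction at Y as the redundant and release it; the primary structure is a cantilever fixed at X.
Primary-structure tip deflection at Y by superposition:
  clockwise couple 111.5 at a = 9.1: M₀a(2L − a)/(2EI) = 8574/EI
  point load 160.5 at a = 3.25: Pa²(3L − a)/(6EI) = 10101/EI
  δ_0 = 18675/EI
Tip deflection under a unit load at Y: L³/(3EI) = 732.3/EI.
Compatibility at Y: δ_0 − R_Y·δ_{YY} = 0, so R_Y = 18675/732.3 = 25.5 kip.
Moment equilibrium about X: M_X = Σ(load moments about X) − R_Y·L = 633.1 − 25.5×13 = 301.6 kip·ft.

M_X = 301.6 kip·ft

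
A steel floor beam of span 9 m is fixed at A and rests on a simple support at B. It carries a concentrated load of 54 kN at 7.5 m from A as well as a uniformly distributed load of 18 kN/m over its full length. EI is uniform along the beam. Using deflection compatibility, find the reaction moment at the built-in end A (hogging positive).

Take the reaction at B as the redundant and release it; the primary structure is a cantilever fixed at A.
Downward deflection at the released point B due to the loads:
  point load 54 at a = 7.5: Pa²(3L − a)/(6EI) = 9872/EI
  UDL 18: wL⁴/(8EI) = 14762/EI
  δ_0 = 24634/EI
Tip deflection under a unit load at B: L³/(3EI) = 243/EI.
The prop prevents deflection at B: R_B = δ_0/δ_{BB} = 24634/243 = 101.4 kN.
Moment equilibrium about A: M_A = Σ(load moments about A) − R_B·L = 1134 − 101.4×9 = 221.6 kN·m.

M_A = 221.6 kN·m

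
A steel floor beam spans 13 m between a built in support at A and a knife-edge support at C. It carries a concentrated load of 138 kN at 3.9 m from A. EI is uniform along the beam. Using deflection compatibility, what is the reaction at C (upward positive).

Release the roller at C. Primary structure: cantilever fixed at A.
Deflection at C on the released cantilever, summing each load's contribution:
  point load 138 at a = 3.9: Pa²(3L − a)/(6EI) = 12279/EI
Flexibility coefficient — unit upward force at C: δ_{CC} = L³/(3EI) = 732.3/EI.
Compatibility at C: δ_0 − R_C·δ_{CC} = 0, so R_C = 12279/732.3 = 16.77 kN.

R_C = 16.77 kN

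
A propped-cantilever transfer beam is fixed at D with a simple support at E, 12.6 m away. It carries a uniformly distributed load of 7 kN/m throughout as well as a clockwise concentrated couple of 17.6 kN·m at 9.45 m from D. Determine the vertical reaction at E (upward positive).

Choose R_E as the redundant. The primary structure is the cantilever fixed at D.
Deflection at E on the released cantilever, summing each load's contribution:
  UDL 7: wL⁴/(8EI) = 22054/EI
  clockwise couple 17.6 at a = 9.45: M₀a(2L − a)/(2EI) = 1310/EI
  δ_0 = 23364/EI
Tip deflection under a unit load at E: L³/(3EI) = 666.8/EI.
Compatibility at E: δ_0 − R_E·δ_{EE} = 0, so R_E = 23364/666.8 = 35.04 kN.

R_E = 35.04 kN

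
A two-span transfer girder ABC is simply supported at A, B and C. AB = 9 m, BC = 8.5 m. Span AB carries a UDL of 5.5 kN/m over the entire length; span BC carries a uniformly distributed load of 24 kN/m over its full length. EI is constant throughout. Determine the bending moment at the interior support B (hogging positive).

Release continuity at B by inserting a hinge; the redundant is the internal moment M_B. The primary structure is two simply-supported spans AB and BC.
End slopes at the hinge B, treating each span as simply supported:
  span AB: UDL 5.5: wL³/(24EI) = 167.1/EI
  span BC: UDL 24: wL³/(24EI) = 614.1/EI
  relative rotation θ_0 = (167.1 + 614.1)/EI = 781.2/EI
A unit hogging moment at B produces rotation L₁/(3EI) + L₂/(3EI) = 5.833/EI.
Slope continuity at B: θ_0 = M_B·5.833/EI, so M_B = 781.2/5.833 = 133.9 kN·m (hogging).

M_B = 133.9 kN·m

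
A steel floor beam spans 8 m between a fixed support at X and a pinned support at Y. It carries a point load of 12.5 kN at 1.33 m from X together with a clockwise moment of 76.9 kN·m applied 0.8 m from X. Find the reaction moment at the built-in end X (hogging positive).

Choose R_Y as the redundant. The primary structure is the cantilever fixed at X.
Free-end deflection of the primary structure under the applied loading (downward +):
  point load 12.5 at a = 1.33: Pa²(3L − a)/(6EI) = 83.54/EI
  clockwise couple 76.9 at a = 0.8: M₀a(2L − a)/(2EI) = 467.6/EI
  δ_0 = 551.1/EI
Flexibility coefficient — unit upward force at Y: δ_{YY} = L³/(3EI) = 170.7/EI.
The prop prevents deflection at Y: R_Y = δ_0/δ_{YY} = 551.1/170.7 = 3.229 kN.
Moment equilibrium about X: M_X = Σ(load moments about X) − R_Y·L = 93.53 − 3.229×8 = 67.69 kN·m.

M_X = 67.69 kN·m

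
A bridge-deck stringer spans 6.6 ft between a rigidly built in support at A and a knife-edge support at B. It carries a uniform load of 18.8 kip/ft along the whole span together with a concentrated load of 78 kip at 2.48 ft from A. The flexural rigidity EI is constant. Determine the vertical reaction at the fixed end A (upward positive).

Remove the prop at B; the released (primary) structure is a cantilever built in at A.
Downward deflection at the released point B due to the loads:
  UDL 18.8: wL⁴/(8EI) = 4459/EI
  point load 78 at a = 2.48: Pa²(3L − a)/(6EI) = 1385/EI
  δ_0 = 5844/EI
Flexibility coefficient — unit upward force at B: δ_{BB} = L³/(3EI) = 95.83/EI.
Compatibility at B: δ_0 − R_B·δ_{BB} = 0, so R_B = 5844/95.83 = 60.98 kip.
Vertical equilibrium: R_A = ΣP − R_B = 202.1 − 60.98 = 141.1 kip.

R_A = 141.1 kip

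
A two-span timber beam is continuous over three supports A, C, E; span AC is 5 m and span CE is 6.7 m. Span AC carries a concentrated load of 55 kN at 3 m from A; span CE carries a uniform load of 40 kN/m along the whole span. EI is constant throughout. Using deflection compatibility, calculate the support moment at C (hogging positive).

Take M_C as the redundant. Released structure: two simple spans AC and CE with a hinge at C.
Rotations at C on the released spans (each span's end-slope, ×1/EI):
  span AC: point load 55 at a = 3: Pab(L + a)/(6LEI) = 88/EI
  span CE: UDL 40: wL³/(24EI) = 501.3/EI
  relative rotation θ_0 = (88 + 501.3)/EI = 589.3/EI
A unit hogging moment at C produces rotation L₁/(3EI) + L₂/(3EI) = 3.9/EI.
Slope continuity at C: θ_0 = M_C·3.9/EI, so M_C = 589.3/3.9 = 151.1 kN·m (hogging).

M_C = 151.1 kN·m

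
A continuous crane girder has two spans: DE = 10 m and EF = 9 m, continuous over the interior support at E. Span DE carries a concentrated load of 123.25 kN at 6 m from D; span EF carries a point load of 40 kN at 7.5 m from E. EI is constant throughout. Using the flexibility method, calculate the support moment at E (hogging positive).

M_E = 138.4 kN·m

Insert a hinge at E; M_E is the redundant, and each span becomes simply supported.
Discontinuity in slope at E on the released structure — sum the simple-span end rotations:
  span DE: point load 123.25 at a = 6: Pab(L + a)/(6LEI) = 788.8/EI
  span EF: point load 40 at a = 7.5: Pab(L + b)/(6LEI) = 87.5/EI
  relative rotation θ_0 = (788.8 + 87.5)/EI = 876.3/EI
A unit hogging moment at E produces rotation L₁/(3EI) + L₂/(3EI) = 6.333/EI.
Slope continuity at E: θ_0 = M_E·6.333/EI, so M_E = 876.3/6.333 = 138.4 kN·m (hogging).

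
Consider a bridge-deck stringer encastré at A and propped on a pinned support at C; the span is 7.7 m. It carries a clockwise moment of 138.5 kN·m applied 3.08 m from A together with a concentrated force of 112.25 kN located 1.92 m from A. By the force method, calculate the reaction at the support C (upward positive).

Release the roller at C. Primary structure: cantilever fixed at A.
Primary-structure tip deflection at C by superposition:
  clockwise couple 138.5 at a = 3.08: M₀a(2L − a)/(2EI) = 2628/EI
  point load 112.25 at a = 1.92: Pa²(3L − a)/(6EI) = 1461/EI
  δ_0 = 4088/EI
Flexibility coefficient — unit upward force at C: δ_{CC} = L³/(3EI) = 152.2/EI.
The prop prevents deflection at C: R_C = δ_0/δ_{CC} = 4088/152.2 = 26.87 kN.

R_C = 26.87 kN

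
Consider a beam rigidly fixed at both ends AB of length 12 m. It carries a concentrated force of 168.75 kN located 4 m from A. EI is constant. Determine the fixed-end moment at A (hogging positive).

Take the two fixed-end moments M_A, M_B as redundants; the released structure is the simple span AB.
End rotations of the released simple span under the applied load (×1/EI):
  at A: point load 168.75 at a = 4: Pab(L + b)/(6LEI) = 1500/EI
  at B: point load 168.75 at a = 4: Pab(L + a)/(6LEI) = 1200/EI
  θ_A0 = 1500/EI,  θ_B0 = 1200/EI
Flexibility coefficients: a unit moment at one end gives L/(3EI) there and L/(6EI) at the far end, so f₁₁ = f₂₂ = 4/EI and f₁₂ = f₂₁ = 2/EI.
Compatibility — zero rotation at each built-in end:
  4 M_A + 2 M_B = 1500
  2 M_A + 4 M_B = 1200
Solving the pair gives M_A = 300 kN·m and M_B = 150 kN·m (hogging).

M_A = 300 kN·m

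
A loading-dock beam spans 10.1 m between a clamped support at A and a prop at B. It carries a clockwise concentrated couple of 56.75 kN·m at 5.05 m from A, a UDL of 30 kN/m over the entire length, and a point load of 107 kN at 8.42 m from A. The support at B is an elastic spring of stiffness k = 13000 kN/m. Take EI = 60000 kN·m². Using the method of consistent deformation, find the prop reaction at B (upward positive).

Remove the prop at B; the released (primary) structure is a cantilever built in at A.
Free-end deflection of the primary structure under the applied loading (downward +):
  clockwise couple 56.75 at a = 5.05: M₀a(2L − a)/(2EI) = 2171/EI
  UDL 30: wL⁴/(8EI) = 39023/EI
  point load 107 at a = 8.42: Pa²(3L − a)/(6EI) = 27663/EI
  δ_0 = 68857/EI
Flexibility coefficient — unit upward force at B: δ_{BB} = L³/(3EI) = 343.4/EI.
With EI = 60000 kN·m²: δ_0 = 1.1476 m and δ_{BB} = 0.005724 m/kN.
Compatibility — the spring shortens by R_B/k under the reaction it provides: δ_0 − R_B·δ_{BB} = R_B/k. With 1/k = 0.000077 m/kN, R_B = δ_0 / (δ_{BB} + 1/k) = 1.1476 / (0.005724 + 0.000077) = 197.8 kN.

R_B = 197.8 kN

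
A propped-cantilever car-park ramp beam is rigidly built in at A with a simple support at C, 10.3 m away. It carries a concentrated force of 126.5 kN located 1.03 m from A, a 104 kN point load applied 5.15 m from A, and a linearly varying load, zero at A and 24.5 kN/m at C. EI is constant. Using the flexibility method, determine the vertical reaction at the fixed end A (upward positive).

R_A = 252.9 kN

Choose R_C as the redundant. The primary structure is the cantilever fixed at A.
Downward deflection at the released point C due to the loads:
  point load 126.5 at a = 1.03: Pa²(3L − a)/(6EI) = 668.1/EI
  point load 104 at a = 5.15: Pa²(3L − a)/(6EI) = 11838/EI
  triangular load, peak 24.5 at the free end: 11w₀L⁴/(120EI) = 25277/EI
  δ_0 = 37783/EI
Tip deflection under a unit load at C: L³/(3EI) = 364.2/EI.
The prop prevents deflection at C: R_C = δ_0/δ_{CC} = 37783/364.2 = 103.7 kN.
Vertical equilibrium: R_A = ΣP − R_C = 356.7 − 103.7 = 252.9 kN.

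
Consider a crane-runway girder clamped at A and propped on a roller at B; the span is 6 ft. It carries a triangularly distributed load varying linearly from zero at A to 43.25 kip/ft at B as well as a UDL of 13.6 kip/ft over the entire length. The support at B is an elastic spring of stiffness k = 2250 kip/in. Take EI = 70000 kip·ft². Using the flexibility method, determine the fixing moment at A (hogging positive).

M_A = 173.3 kip·ft

Choose R_B as the redundant. The primary structure is the cantilever fixed at A.
Deflection at B on the released cantilever, summing each load's contribution:
  triangular load, peak 43.25 at the free end: 11w₀L⁴/(120EI) = 5138/EI
  UDL 13.6: wL⁴/(8EI) = 2203/EI
  δ_0 = 7341/EI
Flexibility coefficient — unit upward force at B: δ_{BB} = L³/(3EI) = 72/EI.
With EI = 70000 kip·ft²: δ_0 = 0.10488 ft and δ_{BB} = 0.001029 ft/kip.
Compatibility — the spring shortens by R_B/k under the reaction it provides: δ_0 − R_B·δ_{BB} = R_B/k. With 1/k = 1/(2250×12) ft/kip = 0.000037 ft/kip, R_B = δ_0 / (δ_{BB} + 1/k) = 0.10488 / (0.001029 + 0.000037) = 98.42 kip.
Moment equilibrium about A: M_A = Σ(load moments about A) − R_B·L = 763.8 − 98.42×6 = 173.3 kip·ft.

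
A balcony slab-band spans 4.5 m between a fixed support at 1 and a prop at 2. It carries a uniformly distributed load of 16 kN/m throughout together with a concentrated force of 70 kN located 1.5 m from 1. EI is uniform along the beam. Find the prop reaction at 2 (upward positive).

R_2 = 37.37 kN

Remove the prop at 2; the released (primary) structure is a cantilever built in at 1.
Downward deflection at the released point 2 due to the loads:
  UDL 16: wL⁴/(8EI) = 820.1/EI
  point load 70 at a = 1.5: Pa²(3L − a)/(6EI) = 315/EI
  δ_0 = 1135/EI
Tip deflection under a unit load at 2: L³/(3EI) = 30.38/EI.
Compatibility at 2: δ_0 − R_2·δ_{22} = 0, so R_2 = 1135/30.38 = 37.37 kN.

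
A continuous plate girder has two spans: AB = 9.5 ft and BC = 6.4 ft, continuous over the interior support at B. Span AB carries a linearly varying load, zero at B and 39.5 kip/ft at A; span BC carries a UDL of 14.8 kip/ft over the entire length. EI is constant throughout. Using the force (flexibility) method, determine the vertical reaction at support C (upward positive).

R_C = 23.18 kip

Take M_B as the redundant. Released structure: two simple spans AB and BC with a hinge at B.
End slopes at the hinge B, treating each span as simply supported:
  span AB: triangular load, peak 39.5: 7w₀L³/(360EI) = 658.5/EI
  span BC: UDL 14.8: wL³/(24EI) = 161.7/EI
  relative rotation θ_0 = (658.5 + 161.7)/EI = 820.2/EI
A unit hogging moment at B produces rotation L₁/(3EI) + L₂/(3EI) = 5.3/EI.
Compatibility: M_B·(L₁+L₂)/(3EI) = θ_0, giving M_B = 154.7 kip·ft (hogging).
Span BC, ΣM about C: R_B^{BC}·6.4 = 303.1 + 154.7, so R_B^{BC} = 71.54 kip and R_C = 94.72 − 71.54 = 23.18 kip.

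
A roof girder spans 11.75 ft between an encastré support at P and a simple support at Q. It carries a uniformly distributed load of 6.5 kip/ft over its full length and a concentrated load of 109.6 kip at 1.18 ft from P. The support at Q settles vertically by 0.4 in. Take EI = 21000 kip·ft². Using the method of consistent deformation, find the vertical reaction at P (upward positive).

R_P = 157 kip

Remove the prop at Q; the released (primary) structure is a cantilever built in at P.
Primary-structure tip deflection at Q by superposition:
  UDL 6.5: wL⁴/(8EI) = 15487/EI
  point load 109.6 at a = 1.18: Pa²(3L − a)/(6EI) = 866.6/EI
  δ_0 = 16354/EI
Tip deflection under a unit load at Q: L³/(3EI) = 540.7/EI.
With EI = 21000 kip·ft²: δ_0 = 0.77875 ft and δ_{QQ} = 0.02575 ft/kip.
Compatibility — the beam at Q must follow the support down by 0.03333 ft: δ_0 − R_Q·δ_{QQ} = 0.03333, so R_Q = (0.77875 − 0.03333)/0.02575 = 28.95 kip.
Vertical equilibrium: R_P = ΣP − R_Q = 186 − 28.95 = 157 kip.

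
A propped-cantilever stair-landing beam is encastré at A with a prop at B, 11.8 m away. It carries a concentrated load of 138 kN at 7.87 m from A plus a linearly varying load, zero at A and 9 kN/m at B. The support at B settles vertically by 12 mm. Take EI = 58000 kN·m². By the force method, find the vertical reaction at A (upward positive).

R_A = 91.56 kN

Remove the prop at B; the released (primary) structure is a cantilever built in at A.
Downward deflection at the released point B due to the loads:
  point load 138 at a = 7.87: Pa²(3L − a)/(6EI) = 39218/EI
  triangular load, peak 9 at the free end: 11w₀L⁴/(120EI) = 15995/EI
  δ_0 = 55213/EI
Tip deflection under a unit load at B: L³/(3EI) = 547.7/EI.
With EI = 58000 kN·m²: δ_0 = 0.95194 m and δ_{BB} = 0.009443 m/kN.
Compatibility — the beam at B must follow the support down by 0.012 m: δ_0 − R_B·δ_{BB} = 0.012, so R_B = (0.95194 − 0.012)/0.009443 = 99.54 kN.
Vertical equilibrium: R_A = ΣP − R_B = 191.1 − 99.54 = 91.56 kN.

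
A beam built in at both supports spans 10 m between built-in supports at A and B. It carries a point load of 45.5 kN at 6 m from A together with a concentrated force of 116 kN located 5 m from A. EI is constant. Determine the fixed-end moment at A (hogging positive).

M_A = 188.7 kN·m

Take the two fixed-end moments M_A, M_B as redundants; the released structure is the simple span AB.
End rotations of the released simple span under the applied load (×1/EI):
  at A: point load 45.5 at a = 6: Pab(L + b)/(6LEI) = 254.8/EI
  at B: point load 45.5 at a = 6: Pab(L + a)/(6LEI) = 291.2/EI
  at A: point load 116 at a = 5: Pab(L + b)/(6LEI) = 725/EI
  at B: point load 116 at a = 5: Pab(L + a)/(6LEI) = 725/EI
  θ_A0 = 979.8/EI,  θ_B0 = 1016/EI
Flexibility coefficients: a unit moment at one end gives L/(3EI) there and L/(6EI) at the far end, so f₁₁ = f₂₂ = 3.333/EI and f₁₂ = f₂₁ = 1.667/EI.
Compatibility — zero rotation at each built-in end:
  3.333 M_A + 1.667 M_B = 979.8
  1.667 M_A + 3.333 M_B = 1016
Solving the pair gives M_A = 188.7 kN·m and M_B = 210.5 kN·m (hogging).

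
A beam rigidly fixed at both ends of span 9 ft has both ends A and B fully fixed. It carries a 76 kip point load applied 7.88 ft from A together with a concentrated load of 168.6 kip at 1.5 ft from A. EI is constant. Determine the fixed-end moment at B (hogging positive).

M_B = 100.4 kip·ft

Release both end moments; the primary structure is a simply-supported span AB with redundants M_A and M_B.
End rotations of the released simple span under the applied load (×1/EI):
  at A: point load 76 at a = 7.88: Pab(L + b)/(6LEI) = 125.7/EI
  at B: point load 76 at a = 7.88: Pab(L + a)/(6LEI) = 209.7/EI
  at A: point load 168.6 at a = 1.5: Pab(L + b)/(6LEI) = 579.6/EI
  at B: point load 168.6 at a = 1.5: Pab(L + a)/(6LEI) = 368.8/EI
  θ_A0 = 705.3/EI,  θ_B0 = 578.5/EI
Flexibility coefficients: a unit moment at one end gives L/(3EI) there and L/(6EI) at the far end, so f₁₁ = f₂₂ = 3/EI and f₁₂ = f₂₁ = 1.5/EI.
Compatibility — zero rotation at each built-in end:
  3 M_A + 1.5 M_B = 705.3
  1.5 M_A + 3 M_B = 578.5
Solving the pair gives M_A = 184.9 kip·ft and M_B = 100.4 kip·ft (hogging).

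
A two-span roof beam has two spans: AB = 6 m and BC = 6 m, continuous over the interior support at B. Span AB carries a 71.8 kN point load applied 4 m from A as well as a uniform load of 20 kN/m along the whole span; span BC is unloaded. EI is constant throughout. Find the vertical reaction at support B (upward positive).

Insert a hinge at B; M_B is the redundant, and each span becomes simply supported.
Rotations at B on the released spans (each span's end-slope, ×1/EI):
  span AB: point load 71.8 at a = 4: Pab(L + a)/(6LEI) = 159.6/EI
  span AB: UDL 20: wL³/(24EI) = 180/EI
  relative rotation θ_0 = (339.6 + 0)/EI = 339.6/EI
A unit hogging moment at B produces rotation L₁/(3EI) + L₂/(3EI) = 4/EI.
Slope continuity at B: θ_0 = M_B·4/EI, so M_B = 339.6/4 = 84.89 kN·m (hogging).
Span AB, ΣM about A with M_B applied at B: R_B^{AB}·6 = 647.2 + 84.89, so R_B^{AB} = 122 kN and R_A = 191.8 − 122 = 69.79 kN.
Span BC, ΣM about C: R_B^{BC}·6 = 0 + 84.89, so R_B^{BC} = 14.15 kN and R_C = 0 − 14.15 = -14.15 kN.
R_B = 122 + 14.15 = 136.2 kN.

R_B = 136.2 kN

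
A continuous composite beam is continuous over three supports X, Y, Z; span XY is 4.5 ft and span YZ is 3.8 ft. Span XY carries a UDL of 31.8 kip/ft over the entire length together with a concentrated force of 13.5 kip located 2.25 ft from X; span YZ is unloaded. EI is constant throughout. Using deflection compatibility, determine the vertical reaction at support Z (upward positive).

R_Z = -13.11 kip

Release continuity at Y by inserting a hinge; the redundant is the internal moment M_Y. The primary structure is two simply-supported spans XY and YZ.
Rotations at Y on the released spans (each span's end-slope, ×1/EI):
  span XY: UDL 31.8: wL³/(24EI) = 120.7/EI
  span XY: point load 13.5 at a = 2.25: Pab(L + a)/(6LEI) = 17.09/EI
  relative rotation θ_0 = (137.8 + 0)/EI = 137.8/EI
A unit hogging moment at Y produces rotation L₁/(3EI) + L₂/(3EI) = 2.767/EI.
Compatibility: M_Y·(L₁+L₂)/(3EI) = θ_0, giving M_Y = 49.82 kip·ft (hogging).
Span YZ, ΣM about Z: R_Y^{YZ}·3.8 = 0 + 49.82, so R_Y^{YZ} = 13.11 kip and R_Z = 0 − 13.11 = -13.11 kip.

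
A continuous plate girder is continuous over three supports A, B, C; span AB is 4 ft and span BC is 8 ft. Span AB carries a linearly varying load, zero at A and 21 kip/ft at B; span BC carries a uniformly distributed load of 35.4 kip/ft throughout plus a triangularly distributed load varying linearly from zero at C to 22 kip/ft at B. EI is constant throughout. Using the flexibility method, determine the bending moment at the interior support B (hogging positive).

Release continuity at B by inserting a hinge; the redundant is the internal moment M_B. The primary structure is two simply-supported spans AB and BC.
Rotations at B on the released spans (each span's end-slope, ×1/EI):
  span AB: triangular load, peak 21: w₀L³/(45EI) = 29.87/EI
  span BC: UDL 35.4: wL³/(24EI) = 755.2/EI
  span BC: triangular load, peak 22: w₀L³/(45EI) = 250.3/EI
  relative rotation θ_0 = (29.87 + 1006)/EI = 1035/EI
A unit hogging moment at B produces rotation L₁/(3EI) + L₂/(3EI) = 4/EI.
Slope continuity at B: θ_0 = M_B·4/EI, so M_B = 1035/4 = 258.8 kip·ft (hogging).

M_B = 258.8 kip·ft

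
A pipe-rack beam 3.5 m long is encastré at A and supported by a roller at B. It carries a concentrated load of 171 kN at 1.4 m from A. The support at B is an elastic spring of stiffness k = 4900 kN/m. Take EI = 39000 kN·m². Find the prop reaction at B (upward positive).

Remove the prop at B; the released (primary) structure is a cantilever built in at A.
Downward deflection at the released point B due to the loads:
  point load 171 at a = 1.4: Pa²(3L − a)/(6EI) = 508.3/EI
Tip deflection under a unit load at B: L³/(3EI) = 14.29/EI.
With EI = 39000 kN·m²: δ_0 = 0.013034 m and δ_{BB} = 0.000366 m/kN.
Compatibility — the spring shortens by R_B/k under the reaction it provides: δ_0 − R_B·δ_{BB} = R_B/k. With 1/k = 0.000204 m/kN, R_B = δ_0 / (δ_{BB} + 1/k) = 0.013034 / (0.000366 + 0.000204) = 22.85 kN.

R_B = 22.85 kN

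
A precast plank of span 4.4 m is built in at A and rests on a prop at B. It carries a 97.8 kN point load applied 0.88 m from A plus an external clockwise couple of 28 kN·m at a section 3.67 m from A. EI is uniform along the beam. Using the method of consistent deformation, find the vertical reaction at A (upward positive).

R_A = 83.04 kN

Release the roller at B. Primary structure: cantilever fixed at A.
Free-end deflection of the primary structure under the applied loading (downward +):
  point load 97.8 at a = 0.88: Pa²(3L − a)/(6EI) = 155.5/EI
  clockwise couple 28 at a = 3.67: M₀a(2L − a)/(2EI) = 263.6/EI
  δ_0 = 419.1/EI
Tip deflection under a unit load at B: L³/(3EI) = 28.39/EI.
The prop prevents deflection at B: R_B = δ_0/δ_{BB} = 419.1/28.39 = 14.76 kN.
Vertical equilibrium: R_A = ΣP − R_B = 97.8 − 14.76 = 83.04 kN.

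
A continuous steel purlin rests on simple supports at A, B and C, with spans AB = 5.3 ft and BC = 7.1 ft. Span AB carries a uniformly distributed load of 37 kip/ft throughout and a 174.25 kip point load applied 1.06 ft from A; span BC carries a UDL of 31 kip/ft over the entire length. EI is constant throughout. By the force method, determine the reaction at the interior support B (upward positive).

Release continuity at B by inserting a hinge; the redundant is the internal moment M_B. The primary structure is two simply-supported spans AB and BC.
Rotations at B on the released spans (each span's end-slope, ×1/EI):
  span AB: UDL 37: wL³/(24EI) = 229.5/EI
  span AB: point load 174.25 at a = 1.06: Pab(L + a)/(6LEI) = 156.6/EI
  span BC: UDL 31: wL³/(24EI) = 462.3/EI
  relative rotation θ_0 = (386.1 + 462.3)/EI = 848.5/EI
A unit hogging moment at B produces rotation L₁/(3EI) + L₂/(3EI) = 4.133/EI.
Slope continuity at B: θ_0 = M_B·4.133/EI, so M_B = 848.5/4.133 = 205.3 kip·ft (hogging).
Span AB, ΣM about A with M_B applied at B: R_B^{AB}·5.3 = 704.4 + 205.3, so R_B^{AB} = 171.6 kip and R_A = 370.4 − 171.6 = 198.7 kip.
Span BC, ΣM about C: R_B^{BC}·7.1 = 781.4 + 205.3, so R_B^{BC} = 139 kip and R_C = 220.1 − 139 = 81.14 kip.
R_B = 171.6 + 139 = 310.6 kip.

R_B = 310.6 kip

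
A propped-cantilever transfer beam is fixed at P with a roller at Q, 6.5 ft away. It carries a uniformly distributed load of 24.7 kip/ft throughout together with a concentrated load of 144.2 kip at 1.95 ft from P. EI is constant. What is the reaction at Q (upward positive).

Release the roller at Q. Primary structure: cantilever fixed at P.
Downward deflection at the released point Q due to the loads:
  UDL 24.7: wL⁴/(8EI) = 5511/EI
  point load 144.2 at a = 1.95: Pa²(3L − a)/(6EI) = 1604/EI
  δ_0 = 7115/EI
Tip deflection under a unit load at Q: L³/(3EI) = 91.54/EI.
Compatibility at Q: δ_0 − R_Q·δ_{QQ} = 0, so R_Q = 7115/91.54 = 77.73 kip.

R_Q = 77.73 kip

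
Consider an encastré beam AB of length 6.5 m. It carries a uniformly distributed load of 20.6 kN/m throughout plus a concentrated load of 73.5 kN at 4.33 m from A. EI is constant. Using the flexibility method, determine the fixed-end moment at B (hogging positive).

Release both end moments; the primary structure is a simply-supported span AB with redundants M_A and M_B.
On the primary (simply-supported) span, the end slopes from the loading are:
  at A: UDL 20.6: wL³/(24EI) = 235.7/EI
  at B: UDL 20.6: wL³/(24EI) = 235.7/EI
  at A: point load 73.5 at a = 4.33: Pab(L + b)/(6LEI) = 153.5/EI
  at B: point load 73.5 at a = 4.33: Pab(L + a)/(6LEI) = 191.8/EI
  θ_A0 = 389.2/EI,  θ_B0 = 427.5/EI
Flexibility coefficients: a unit moment at one end gives L/(3EI) there and L/(6EI) at the far end, so f₁₁ = f₂₂ = 2.167/EI and f₁₂ = f₂₁ = 1.083/EI.
Compatibility — zero rotation at each built-in end:
  2.167 M_A + 1.083 M_B = 389.2
  1.083 M_A + 2.167 M_B = 427.5
Solving the pair gives M_A = 108 kN·m and M_B = 143.3 kN·m (hogging).

M_B = 143.3 kN·m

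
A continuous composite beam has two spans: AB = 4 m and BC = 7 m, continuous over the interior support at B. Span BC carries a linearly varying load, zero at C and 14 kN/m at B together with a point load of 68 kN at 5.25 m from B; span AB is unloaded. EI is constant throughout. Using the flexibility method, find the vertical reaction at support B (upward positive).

Insert a hinge at B; M_B is the redundant, and each span becomes simply supported.
Rotations at B on the released spans (each span's end-slope, ×1/EI):
  span BC: triangular load, peak 14: w₀L³/(45EI) = 106.7/EI
  span BC: point load 68 at a = 5.25: Pab(L + b)/(6LEI) = 130.2/EI
  relative rotation θ_0 = (0 + 236.9)/EI = 236.9/EI
A unit hogging moment at B produces rotation L₁/(3EI) + L₂/(3EI) = 3.667/EI.
Compatibility: M_B·(L₁+L₂)/(3EI) = θ_0, giving M_B = 64.6 kN·m (hogging).
Span AB, ΣM about A with M_B applied at B: R_B^{AB}·4 = 0 + 64.6, so R_B^{AB} = 16.15 kN and R_A = 0 − 16.15 = -16.15 kN.
Span BC, ΣM about C: R_B^{BC}·7 = 347.7 + 64.6, so R_B^{BC} = 58.9 kN and R_C = 117 − 58.9 = 58.1 kN.
R_B = 16.15 + 58.9 = 75.05 kN.

R_B = 75.05 kN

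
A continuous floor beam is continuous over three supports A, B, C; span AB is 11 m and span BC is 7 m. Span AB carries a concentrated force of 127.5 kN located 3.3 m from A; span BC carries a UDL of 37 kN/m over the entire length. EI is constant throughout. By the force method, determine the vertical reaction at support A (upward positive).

Insert a hinge at B; M_B is the redundant, and each span becomes simply supported.
End slopes at the hinge B, treating each span as simply supported:
  span AB: point load 127.5 at a = 3.3: Pab(L + a)/(6LEI) = 702/EI
  span BC: UDL 37: wL³/(24EI) = 528.8/EI
  relative rotation θ_0 = (702 + 528.8)/EI = 1231/EI
A unit hogging moment at B produces rotation L₁/(3EI) + L₂/(3EI) = 6/EI.
Slope continuity at B: θ_0 = M_B·6/EI, so M_B = 1231/6 = 205.1 kN·m (hogging).
Span AB, ΣM about A with M_B applied at B: R_B^{AB}·11 = 420.8 + 205.1, so R_B^{AB} = 56.9 kN and R_A = 127.5 − 56.9 = 70.6 kN.

R_A = 70.6 kN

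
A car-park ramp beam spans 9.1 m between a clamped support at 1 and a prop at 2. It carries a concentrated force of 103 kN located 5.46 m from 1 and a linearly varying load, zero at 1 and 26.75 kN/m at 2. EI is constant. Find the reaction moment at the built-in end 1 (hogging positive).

M_1 = 286.7 kN·m

Remove the prop at 2; the released (primary) structure is a cantilever built in at 1.
Free-end deflection of the primary structure under the applied loading (downward +):
  point load 103 at a = 5.46: Pa²(3L − a)/(6EI) = 11177/EI
  triangular load, peak 26.75 at the free end: 11w₀L⁴/(120EI) = 16815/EI
  δ_0 = 27992/EI
Tip deflection under a unit load at 2: L³/(3EI) = 251.2/EI.
The prop prevents deflection at 2: R_2 = δ_0/δ_{22} = 27992/251.2 = 111.4 kN.
Moment equilibrium about 1: M_1 = Σ(load moments about 1) − R_2·L = 1301 − 111.4×9.1 = 286.7 kN·m.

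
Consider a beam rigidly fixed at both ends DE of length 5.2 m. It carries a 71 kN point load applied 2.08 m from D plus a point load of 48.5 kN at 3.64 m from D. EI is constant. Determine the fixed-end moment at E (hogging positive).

M_E = 72.52 kN·m

Release both end moments; the primary structure is a simply-supported span DE with redundants M_D and M_E.
On the primary (simply-supported) span, the end slopes from the loading are:
  at D: point load 71 at a = 2.08: Pab(L + b)/(6LEI) = 122.9/EI
  at E: point load 71 at a = 2.08: Pab(L + a)/(6LEI) = 107.5/EI
  at D: point load 48.5 at a = 3.64: Pab(L + b)/(6LEI) = 59.67/EI
  at E: point load 48.5 at a = 3.64: Pab(L + a)/(6LEI) = 78.03/EI
  θ_D0 = 182.5/EI,  θ_E0 = 185.5/EI
Flexibility coefficients: a unit moment at one end gives L/(3EI) there and L/(6EI) at the far end, so f₁₁ = f₂₂ = 1.733/EI and f₁₂ = f₂₁ = 0.8667/EI.
Compatibility — zero rotation at each built-in end:
  1.733 M_D + 0.8667 M_E = 182.5
  0.8667 M_D + 1.733 M_E = 185.5
Solving the pair gives M_D = 69.05 kN·m and M_E = 72.52 kN·m (hogging).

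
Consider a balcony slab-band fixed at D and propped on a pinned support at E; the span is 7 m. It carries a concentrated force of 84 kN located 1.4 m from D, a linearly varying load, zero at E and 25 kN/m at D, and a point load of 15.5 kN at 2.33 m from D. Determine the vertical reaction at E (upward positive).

Take the reaction at E as the redundant and release it; the primary structure is a cantilever fixed at D.
Free-end deflection of the primary structure under the applied loading (downward +):
  point load 84 at a = 1.4: Pa²(3L − a)/(6EI) = 537.8/EI
  triangular load, peak 25 at the fixed end: w₀L⁴/(30EI) = 2001/EI
  point load 15.5 at a = 2.33: Pa²(3L − a)/(6EI) = 261.8/EI
  δ_0 = 2800/EI
Tip deflection under a unit load at E: L³/(3EI) = 114.3/EI.
Compatibility at E: δ_0 − R_E·δ_{EE} = 0, so R_E = 2800/114.3 = 24.49 kN.

R_E = 24.49 kN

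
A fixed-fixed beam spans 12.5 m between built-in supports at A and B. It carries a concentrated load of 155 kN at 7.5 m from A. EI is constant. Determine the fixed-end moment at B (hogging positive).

M_B = 279 kN·m

Release both end moments; the primary structure is a simply-supported span AB with redundants M_A and M_B.
Simple-span end rotations at A and B under the given loads:
  at A: point load 155 at a = 7.5: Pab(L + b)/(6LEI) = 1356/EI
  at B: point load 155 at a = 7.5: Pab(L + a)/(6LEI) = 1550/EI
  θ_A0 = 1356/EI,  θ_B0 = 1550/EI
Flexibility coefficients: a unit moment at one end gives L/(3EI) there and L/(6EI) at the far end, so f₁₁ = f₂₂ = 4.167/EI and f₁₂ = f₂₁ = 2.083/EI.
Compatibility — zero rotation at each built-in end:
  4.167 M_A + 2.083 M_B = 1356
  2.083 M_A + 4.167 M_B = 1550
Solving the pair gives M_A = 186 kN·m and M_B = 279 kN·m (hogging).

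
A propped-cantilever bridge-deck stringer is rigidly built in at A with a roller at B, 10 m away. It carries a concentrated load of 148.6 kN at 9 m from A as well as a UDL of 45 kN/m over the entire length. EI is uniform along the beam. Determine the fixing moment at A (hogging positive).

Release the roller at B. Primary structure: cantilever fixed at A.
Downward deflection at the released point B due to the loads:
  point load 148.6 at a = 9: Pa²(3L − a)/(6EI) = 42128/EI
  UDL 45: wL⁴/(8EI) = 56250/EI
  δ_0 = 98378/EI
Flexibility coefficient — unit upward force at B: δ_{BB} = L³/(3EI) = 333.3/EI.
The prop prevents deflection at B: R_B = δ_0/δ_{BB} = 98378/333.3 = 295.1 kN.
Moment equilibrium about A: M_A = Σ(load moments about A) − R_B·L = 3587 − 295.1×10 = 636.1 kN·m.

M_A = 636.1 kN·m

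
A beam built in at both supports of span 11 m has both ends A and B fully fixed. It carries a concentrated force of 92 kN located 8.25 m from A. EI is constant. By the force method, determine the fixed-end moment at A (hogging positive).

Release both end moments; the primary structure is a simply-supported span AB with redundants M_A and M_B.
Simple-span end rotations at A and B under the given loads:
  at A: point load 92 at a = 8.25: Pab(L + b)/(6LEI) = 434.8/EI
  at B: point load 92 at a = 8.25: Pab(L + a)/(6LEI) = 608.8/EI
  θ_A0 = 434.8/EI,  θ_B0 = 608.8/EI
Flexibility coefficients: a unit moment at one end gives L/(3EI) there and L/(6EI) at the far end, so f₁₁ = f₂₂ = 3.667/EI and f₁₂ = f₂₁ = 1.833/EI.
Compatibility — zero rotation at each built-in end:
  3.667 M_A + 1.833 M_B = 434.8
  1.833 M_A + 3.667 M_B = 608.8
Solving the pair gives M_A = 47.44 kN·m and M_B = 142.3 kN·m (hogging).

M_A = 47.44 kN·m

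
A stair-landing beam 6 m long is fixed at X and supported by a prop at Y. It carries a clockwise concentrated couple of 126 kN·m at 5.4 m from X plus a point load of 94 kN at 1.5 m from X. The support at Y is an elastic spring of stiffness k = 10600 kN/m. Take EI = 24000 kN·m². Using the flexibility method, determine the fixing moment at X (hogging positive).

M_X = 38.6 kN·m

Take the reaction at Y as the redundant and release it; the primary structure is a cantilever fixed at X.
Deflection at Y on the released cantilever, summing each load's contribution:
  clockwise couple 126 at a = 5.4: M₀a(2L − a)/(2EI) = 2245/EI
  point load 94 at a = 1.5: Pa²(3L − a)/(6EI) = 581.6/EI
  δ_0 = 2827/EI
Tip deflection under a unit load at Y: L³/(3EI) = 72/EI.
With EI = 24000 kN·m²: δ_0 = 0.11779 m and δ_{YY} = 0.003 m/kN.
Compatibility — the spring shortens by R_Y/k under the reaction it provides: δ_0 − R_Y·δ_{YY} = R_Y/k. With 1/k = 0.000094 m/kN, R_Y = δ_0 / (δ_{YY} + 1/k) = 0.11779 / (0.003 + 0.000094) = 38.07 kN.
Moment equilibrium about X: M_X = Σ(load moments about X) − R_Y·L = 267 − 38.07×6 = 38.6 kN·m.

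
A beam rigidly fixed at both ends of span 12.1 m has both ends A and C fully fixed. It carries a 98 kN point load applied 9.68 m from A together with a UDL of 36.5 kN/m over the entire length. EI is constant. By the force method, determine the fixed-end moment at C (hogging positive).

M_C = 597.1 kN·m

Release both end moments; the primary structure is a simply-supported span AC with redundants M_A and M_C.
Simple-span end rotations at A and C under the given loads:
  at A: point load 98 at a = 9.68: Pab(L + b)/(6LEI) = 459.1/EI
  at C: point load 98 at a = 9.68: Pab(L + a)/(6LEI) = 688.7/EI
  at A: UDL 36.5: wL³/(24EI) = 2694/EI
  at C: UDL 36.5: wL³/(24EI) = 2694/EI
  θ_A0 = 3153/EI,  θ_C0 = 3383/EI
Flexibility coefficients: a unit moment at one end gives L/(3EI) there and L/(6EI) at the far end, so f₁₁ = f₂₂ = 4.033/EI and f₁₂ = f₂₁ = 2.017/EI.
Compatibility — zero rotation at each built-in end:
  4.033 M_A + 2.017 M_C = 3153
  2.017 M_A + 4.033 M_C = 3383
Solving the pair gives M_A = 483.3 kN·m and M_C = 597.1 kN·m (hogging).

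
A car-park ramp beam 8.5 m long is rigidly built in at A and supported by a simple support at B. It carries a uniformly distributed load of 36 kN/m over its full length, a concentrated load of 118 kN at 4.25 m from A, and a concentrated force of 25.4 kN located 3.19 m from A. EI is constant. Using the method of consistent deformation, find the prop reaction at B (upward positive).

Release the roller at B. Primary structure: cantilever fixed at A.
Downward deflection at the released point B due to the loads:
  UDL 36: wL⁴/(8EI) = 23490/EI
  point load 118 at a = 4.25: Pa²(3L − a)/(6EI) = 7549/EI
  point load 25.4 at a = 3.19: Pa²(3L − a)/(6EI) = 961.1/EI
  δ_0 = 32000/EI
Flexibility coefficient — unit upward force at B: δ_{BB} = L³/(3EI) = 204.7/EI.
Compatibility at B: δ_0 − R_B·δ_{BB} = 0, so R_B = 32000/204.7 = 156.3 kN.

R_B = 156.3 kN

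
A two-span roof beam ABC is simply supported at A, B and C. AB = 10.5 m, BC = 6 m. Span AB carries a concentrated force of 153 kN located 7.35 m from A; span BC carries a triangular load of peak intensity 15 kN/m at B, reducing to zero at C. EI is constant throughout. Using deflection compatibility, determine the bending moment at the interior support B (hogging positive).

M_B = 195.6 kN·m

Take M_B as the redundant. Released structure: two simple spans AB and BC with a hinge at B.
Rotations at B on the released spans (each span's end-slope, ×1/EI):
  span AB: point load 153 at a = 7.35: Pab(L + a)/(6LEI) = 1004/EI
  span BC: triangular load, peak 15: w₀L³/(45EI) = 72/EI
  relative rotation θ_0 = (1004 + 72)/EI = 1076/EI
A unit hogging moment at B produces rotation L₁/(3EI) + L₂/(3EI) = 5.5/EI.
Slope continuity at B: θ_0 = M_B·5.5/EI, so M_B = 1076/5.5 = 195.6 kN·m (hogging).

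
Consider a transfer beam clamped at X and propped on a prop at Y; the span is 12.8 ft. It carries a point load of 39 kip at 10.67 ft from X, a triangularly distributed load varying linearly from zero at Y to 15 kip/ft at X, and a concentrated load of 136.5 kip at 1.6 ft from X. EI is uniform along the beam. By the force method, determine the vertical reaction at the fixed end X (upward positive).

R_X = 219.9 kip

Take the reaction at Y as the redundant and release it; the primary structure is a cantilever fixed at X.
Primary-structure tip deflection at Y by superposition:
  point load 39 at a = 10.67: Pa²(3L − a)/(6EI) = 20521/EI
  triangular load, peak 15 at the fixed end: w₀L⁴/(30EI) = 13422/EI
  point load 136.5 at a = 1.6: Pa²(3L − a)/(6EI) = 2143/EI
  δ_0 = 36086/EI
Flexibility coefficient — unit upward force at Y: δ_{YY} = L³/(3EI) = 699.1/EI.
The prop prevents deflection at Y: R_Y = δ_0/δ_{YY} = 36086/699.1 = 51.62 kip.
Vertical equilibrium: R_X = ΣP − R_Y = 271.5 − 51.62 = 219.9 kip.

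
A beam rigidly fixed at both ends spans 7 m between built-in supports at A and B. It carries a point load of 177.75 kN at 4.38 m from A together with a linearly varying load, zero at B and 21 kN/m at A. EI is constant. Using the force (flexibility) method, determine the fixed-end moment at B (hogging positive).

Release both end moments; the primary structure is a simply-supported span AB with redundants M_A and M_B.
End rotations of the released simple span under the applied load (×1/EI):
  at A: point load 177.75 at a = 4.38: Pab(L + b)/(6LEI) = 467.2/EI
  at B: point load 177.75 at a = 4.38: Pab(L + a)/(6LEI) = 552.7/EI
  at A: triangular load, peak 21: w₀L³/(45EI) = 160.1/EI
  at B: triangular load, peak 21: 7w₀L³/(360EI) = 140.1/EI
  θ_A0 = 627.3/EI,  θ_B0 = 692.7/EI
Flexibility coefficients: a unit moment at one end gives L/(3EI) there and L/(6EI) at the far end, so f₁₁ = f₂₂ = 2.333/EI and f₁₂ = f₂₁ = 1.167/EI.
Compatibility — zero rotation at each built-in end:
  2.333 M_A + 1.167 M_B = 627.3
  1.167 M_A + 2.333 M_B = 692.7
Solving the pair gives M_A = 160.5 kN·m and M_B = 216.6 kN·m (hogging).

M_B = 216.6 kN·m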